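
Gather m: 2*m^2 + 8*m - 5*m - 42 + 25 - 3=2*m^2 + 3*m - 20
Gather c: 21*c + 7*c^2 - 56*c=7*c^2 - 35*c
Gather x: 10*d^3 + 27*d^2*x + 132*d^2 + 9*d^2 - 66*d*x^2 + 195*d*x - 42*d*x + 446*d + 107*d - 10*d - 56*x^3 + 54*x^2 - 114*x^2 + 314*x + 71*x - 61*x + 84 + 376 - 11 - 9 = 10*d^3 + 141*d^2 + 543*d - 56*x^3 + x^2*(-66*d - 60) + x*(27*d^2 + 153*d + 324) + 440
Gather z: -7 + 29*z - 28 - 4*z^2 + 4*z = -4*z^2 + 33*z - 35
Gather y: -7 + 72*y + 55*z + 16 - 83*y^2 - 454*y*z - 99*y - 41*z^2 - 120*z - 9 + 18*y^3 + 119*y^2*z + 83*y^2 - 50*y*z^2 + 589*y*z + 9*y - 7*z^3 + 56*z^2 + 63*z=18*y^3 + 119*y^2*z + y*(-50*z^2 + 135*z - 18) - 7*z^3 + 15*z^2 - 2*z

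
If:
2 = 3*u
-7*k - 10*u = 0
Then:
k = -20/21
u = 2/3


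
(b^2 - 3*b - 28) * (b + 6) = b^3 + 3*b^2 - 46*b - 168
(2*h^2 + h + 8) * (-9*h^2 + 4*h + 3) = -18*h^4 - h^3 - 62*h^2 + 35*h + 24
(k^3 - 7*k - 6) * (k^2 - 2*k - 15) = k^5 - 2*k^4 - 22*k^3 + 8*k^2 + 117*k + 90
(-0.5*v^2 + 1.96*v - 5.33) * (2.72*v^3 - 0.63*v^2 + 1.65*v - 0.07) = -1.36*v^5 + 5.6462*v^4 - 16.5574*v^3 + 6.6269*v^2 - 8.9317*v + 0.3731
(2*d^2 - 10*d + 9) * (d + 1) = 2*d^3 - 8*d^2 - d + 9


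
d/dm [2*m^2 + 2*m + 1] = 4*m + 2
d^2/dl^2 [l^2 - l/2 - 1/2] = 2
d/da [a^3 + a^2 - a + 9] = 3*a^2 + 2*a - 1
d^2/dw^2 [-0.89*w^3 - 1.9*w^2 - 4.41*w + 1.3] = -5.34*w - 3.8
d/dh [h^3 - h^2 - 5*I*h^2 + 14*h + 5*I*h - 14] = 3*h^2 - 2*h - 10*I*h + 14 + 5*I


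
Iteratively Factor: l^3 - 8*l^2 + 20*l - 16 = (l - 2)*(l^2 - 6*l + 8) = (l - 4)*(l - 2)*(l - 2)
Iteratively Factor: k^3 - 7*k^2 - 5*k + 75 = (k + 3)*(k^2 - 10*k + 25) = (k - 5)*(k + 3)*(k - 5)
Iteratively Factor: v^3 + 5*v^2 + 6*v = (v + 2)*(v^2 + 3*v) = (v + 2)*(v + 3)*(v)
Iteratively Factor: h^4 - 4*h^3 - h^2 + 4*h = (h - 1)*(h^3 - 3*h^2 - 4*h) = h*(h - 1)*(h^2 - 3*h - 4) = h*(h - 4)*(h - 1)*(h + 1)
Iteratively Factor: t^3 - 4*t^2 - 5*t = (t - 5)*(t^2 + t) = t*(t - 5)*(t + 1)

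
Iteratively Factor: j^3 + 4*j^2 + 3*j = (j)*(j^2 + 4*j + 3) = j*(j + 3)*(j + 1)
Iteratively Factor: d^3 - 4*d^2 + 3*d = (d - 1)*(d^2 - 3*d) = (d - 3)*(d - 1)*(d)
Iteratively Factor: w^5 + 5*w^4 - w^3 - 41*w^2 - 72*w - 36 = (w + 3)*(w^4 + 2*w^3 - 7*w^2 - 20*w - 12) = (w - 3)*(w + 3)*(w^3 + 5*w^2 + 8*w + 4) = (w - 3)*(w + 1)*(w + 3)*(w^2 + 4*w + 4) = (w - 3)*(w + 1)*(w + 2)*(w + 3)*(w + 2)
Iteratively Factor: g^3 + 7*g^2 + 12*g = (g + 4)*(g^2 + 3*g) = g*(g + 4)*(g + 3)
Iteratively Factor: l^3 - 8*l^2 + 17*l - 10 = (l - 5)*(l^2 - 3*l + 2) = (l - 5)*(l - 1)*(l - 2)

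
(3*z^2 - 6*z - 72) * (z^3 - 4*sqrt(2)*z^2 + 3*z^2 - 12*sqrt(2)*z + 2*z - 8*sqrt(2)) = 3*z^5 - 12*sqrt(2)*z^4 + 3*z^4 - 84*z^3 - 12*sqrt(2)*z^3 - 228*z^2 + 336*sqrt(2)*z^2 - 144*z + 912*sqrt(2)*z + 576*sqrt(2)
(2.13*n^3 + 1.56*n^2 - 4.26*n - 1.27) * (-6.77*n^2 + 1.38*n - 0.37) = -14.4201*n^5 - 7.6218*n^4 + 30.2049*n^3 + 2.1419*n^2 - 0.1764*n + 0.4699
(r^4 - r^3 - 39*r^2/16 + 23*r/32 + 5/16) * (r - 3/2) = r^5 - 5*r^4/2 - 15*r^3/16 + 35*r^2/8 - 49*r/64 - 15/32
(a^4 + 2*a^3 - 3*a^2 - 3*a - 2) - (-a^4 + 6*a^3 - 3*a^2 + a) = 2*a^4 - 4*a^3 - 4*a - 2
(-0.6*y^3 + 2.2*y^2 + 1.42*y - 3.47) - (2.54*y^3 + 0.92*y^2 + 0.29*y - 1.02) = -3.14*y^3 + 1.28*y^2 + 1.13*y - 2.45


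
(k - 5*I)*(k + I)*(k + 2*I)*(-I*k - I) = -I*k^4 - 2*k^3 - I*k^3 - 2*k^2 - 13*I*k^2 + 10*k - 13*I*k + 10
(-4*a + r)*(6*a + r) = -24*a^2 + 2*a*r + r^2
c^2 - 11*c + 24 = (c - 8)*(c - 3)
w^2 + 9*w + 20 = (w + 4)*(w + 5)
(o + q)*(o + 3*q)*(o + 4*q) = o^3 + 8*o^2*q + 19*o*q^2 + 12*q^3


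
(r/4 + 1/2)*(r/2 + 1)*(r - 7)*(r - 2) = r^4/8 - 5*r^3/8 - 9*r^2/4 + 5*r/2 + 7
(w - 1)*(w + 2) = w^2 + w - 2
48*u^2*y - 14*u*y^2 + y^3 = y*(-8*u + y)*(-6*u + y)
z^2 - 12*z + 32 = (z - 8)*(z - 4)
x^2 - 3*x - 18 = (x - 6)*(x + 3)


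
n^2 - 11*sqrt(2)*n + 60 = (n - 6*sqrt(2))*(n - 5*sqrt(2))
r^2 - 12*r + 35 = (r - 7)*(r - 5)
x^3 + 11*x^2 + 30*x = x*(x + 5)*(x + 6)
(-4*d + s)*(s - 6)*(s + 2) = -4*d*s^2 + 16*d*s + 48*d + s^3 - 4*s^2 - 12*s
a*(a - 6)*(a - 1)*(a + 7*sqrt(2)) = a^4 - 7*a^3 + 7*sqrt(2)*a^3 - 49*sqrt(2)*a^2 + 6*a^2 + 42*sqrt(2)*a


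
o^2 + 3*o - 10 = (o - 2)*(o + 5)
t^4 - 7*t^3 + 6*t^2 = t^2*(t - 6)*(t - 1)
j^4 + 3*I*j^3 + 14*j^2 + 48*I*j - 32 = (j - 4*I)*(j + I)*(j + 2*I)*(j + 4*I)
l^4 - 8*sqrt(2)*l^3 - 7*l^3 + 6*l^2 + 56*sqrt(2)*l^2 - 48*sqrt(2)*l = l*(l - 6)*(l - 1)*(l - 8*sqrt(2))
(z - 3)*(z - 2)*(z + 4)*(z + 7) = z^4 + 6*z^3 - 21*z^2 - 74*z + 168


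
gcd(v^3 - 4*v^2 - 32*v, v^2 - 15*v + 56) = v - 8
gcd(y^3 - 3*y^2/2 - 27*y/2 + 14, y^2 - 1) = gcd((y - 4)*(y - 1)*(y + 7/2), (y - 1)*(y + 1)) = y - 1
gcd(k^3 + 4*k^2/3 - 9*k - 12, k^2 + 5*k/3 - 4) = k + 3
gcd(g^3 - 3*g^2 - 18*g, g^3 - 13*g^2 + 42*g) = g^2 - 6*g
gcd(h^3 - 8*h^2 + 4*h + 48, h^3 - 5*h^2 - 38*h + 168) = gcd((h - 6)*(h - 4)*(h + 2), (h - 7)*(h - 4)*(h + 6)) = h - 4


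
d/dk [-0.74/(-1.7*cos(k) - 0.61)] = 1.258*sin(k)/(1.7*cos(k) + 0.61)^2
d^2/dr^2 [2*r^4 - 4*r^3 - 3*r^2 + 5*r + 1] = 24*r^2 - 24*r - 6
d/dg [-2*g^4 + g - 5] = 1 - 8*g^3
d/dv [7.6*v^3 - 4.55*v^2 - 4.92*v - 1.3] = 22.8*v^2 - 9.1*v - 4.92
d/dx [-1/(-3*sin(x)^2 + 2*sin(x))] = 2*(-3/tan(x) + cos(x)/sin(x)^2)/(3*sin(x) - 2)^2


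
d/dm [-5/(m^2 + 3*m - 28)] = 5*(2*m + 3)/(m^2 + 3*m - 28)^2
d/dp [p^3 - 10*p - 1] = 3*p^2 - 10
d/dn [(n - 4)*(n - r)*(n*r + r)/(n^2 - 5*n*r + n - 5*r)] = r*(n^2 - 10*n*r + 5*r^2 + 16*r)/(n^2 - 10*n*r + 25*r^2)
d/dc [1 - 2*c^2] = -4*c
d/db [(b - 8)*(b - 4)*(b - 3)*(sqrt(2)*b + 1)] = 4*sqrt(2)*b^3 - 45*sqrt(2)*b^2 + 3*b^2 - 30*b + 136*sqrt(2)*b - 96*sqrt(2) + 68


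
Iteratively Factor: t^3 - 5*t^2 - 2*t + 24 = (t - 3)*(t^2 - 2*t - 8) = (t - 4)*(t - 3)*(t + 2)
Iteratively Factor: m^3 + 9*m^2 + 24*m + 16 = (m + 1)*(m^2 + 8*m + 16) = (m + 1)*(m + 4)*(m + 4)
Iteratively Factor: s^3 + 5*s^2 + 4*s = (s)*(s^2 + 5*s + 4) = s*(s + 1)*(s + 4)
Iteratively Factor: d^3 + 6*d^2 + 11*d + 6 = (d + 2)*(d^2 + 4*d + 3) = (d + 1)*(d + 2)*(d + 3)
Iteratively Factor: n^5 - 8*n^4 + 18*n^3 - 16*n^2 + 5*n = (n - 1)*(n^4 - 7*n^3 + 11*n^2 - 5*n) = (n - 1)^2*(n^3 - 6*n^2 + 5*n) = (n - 5)*(n - 1)^2*(n^2 - n) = (n - 5)*(n - 1)^3*(n)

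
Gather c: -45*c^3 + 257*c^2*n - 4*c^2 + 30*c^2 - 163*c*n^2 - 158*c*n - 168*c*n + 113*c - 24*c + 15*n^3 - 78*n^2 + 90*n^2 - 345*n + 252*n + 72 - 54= -45*c^3 + c^2*(257*n + 26) + c*(-163*n^2 - 326*n + 89) + 15*n^3 + 12*n^2 - 93*n + 18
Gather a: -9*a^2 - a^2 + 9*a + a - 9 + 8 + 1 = -10*a^2 + 10*a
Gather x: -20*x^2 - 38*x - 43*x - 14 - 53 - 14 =-20*x^2 - 81*x - 81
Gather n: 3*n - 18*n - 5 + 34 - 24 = 5 - 15*n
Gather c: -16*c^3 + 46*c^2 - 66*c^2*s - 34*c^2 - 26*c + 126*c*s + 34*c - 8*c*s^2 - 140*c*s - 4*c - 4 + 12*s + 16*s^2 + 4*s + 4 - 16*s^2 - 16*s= -16*c^3 + c^2*(12 - 66*s) + c*(-8*s^2 - 14*s + 4)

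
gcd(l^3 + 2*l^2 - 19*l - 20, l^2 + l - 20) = l^2 + l - 20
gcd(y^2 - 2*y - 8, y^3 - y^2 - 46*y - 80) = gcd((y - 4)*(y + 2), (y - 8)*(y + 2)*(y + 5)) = y + 2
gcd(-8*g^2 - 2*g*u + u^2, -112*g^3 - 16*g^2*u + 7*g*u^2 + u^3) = -4*g + u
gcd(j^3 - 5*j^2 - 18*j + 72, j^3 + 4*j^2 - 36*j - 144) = j^2 - 2*j - 24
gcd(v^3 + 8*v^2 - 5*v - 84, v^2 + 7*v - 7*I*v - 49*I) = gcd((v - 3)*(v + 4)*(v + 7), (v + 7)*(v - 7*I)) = v + 7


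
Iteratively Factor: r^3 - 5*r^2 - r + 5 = (r - 1)*(r^2 - 4*r - 5) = (r - 1)*(r + 1)*(r - 5)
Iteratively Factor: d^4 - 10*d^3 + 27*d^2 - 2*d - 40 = (d - 5)*(d^3 - 5*d^2 + 2*d + 8) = (d - 5)*(d - 2)*(d^2 - 3*d - 4) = (d - 5)*(d - 4)*(d - 2)*(d + 1)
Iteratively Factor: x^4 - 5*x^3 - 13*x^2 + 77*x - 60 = (x - 5)*(x^3 - 13*x + 12) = (x - 5)*(x - 3)*(x^2 + 3*x - 4) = (x - 5)*(x - 3)*(x + 4)*(x - 1)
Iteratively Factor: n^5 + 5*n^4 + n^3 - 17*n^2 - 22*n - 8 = (n + 4)*(n^4 + n^3 - 3*n^2 - 5*n - 2) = (n + 1)*(n + 4)*(n^3 - 3*n - 2) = (n + 1)^2*(n + 4)*(n^2 - n - 2) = (n - 2)*(n + 1)^2*(n + 4)*(n + 1)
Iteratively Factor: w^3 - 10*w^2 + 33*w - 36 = (w - 3)*(w^2 - 7*w + 12) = (w - 3)^2*(w - 4)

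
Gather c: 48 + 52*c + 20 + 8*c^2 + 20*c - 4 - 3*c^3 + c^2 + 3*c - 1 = -3*c^3 + 9*c^2 + 75*c + 63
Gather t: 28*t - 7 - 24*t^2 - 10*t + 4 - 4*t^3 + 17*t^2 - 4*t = -4*t^3 - 7*t^2 + 14*t - 3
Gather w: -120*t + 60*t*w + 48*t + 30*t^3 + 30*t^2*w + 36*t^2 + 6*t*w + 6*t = 30*t^3 + 36*t^2 - 66*t + w*(30*t^2 + 66*t)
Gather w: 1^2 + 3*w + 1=3*w + 2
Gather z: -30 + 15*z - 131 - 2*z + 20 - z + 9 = 12*z - 132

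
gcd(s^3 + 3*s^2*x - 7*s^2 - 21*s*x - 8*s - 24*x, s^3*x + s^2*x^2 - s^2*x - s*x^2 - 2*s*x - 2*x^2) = s + 1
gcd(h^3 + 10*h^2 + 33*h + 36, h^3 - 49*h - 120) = h + 3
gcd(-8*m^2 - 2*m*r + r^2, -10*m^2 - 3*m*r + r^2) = 2*m + r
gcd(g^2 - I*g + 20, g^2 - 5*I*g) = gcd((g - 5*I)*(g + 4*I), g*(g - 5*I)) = g - 5*I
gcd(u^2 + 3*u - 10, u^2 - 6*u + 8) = u - 2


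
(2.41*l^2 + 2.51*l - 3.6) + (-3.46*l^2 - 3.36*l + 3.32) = -1.05*l^2 - 0.85*l - 0.28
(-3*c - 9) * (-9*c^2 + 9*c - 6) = 27*c^3 + 54*c^2 - 63*c + 54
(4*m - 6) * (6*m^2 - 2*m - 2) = 24*m^3 - 44*m^2 + 4*m + 12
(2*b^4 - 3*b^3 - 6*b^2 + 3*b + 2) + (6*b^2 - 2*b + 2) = 2*b^4 - 3*b^3 + b + 4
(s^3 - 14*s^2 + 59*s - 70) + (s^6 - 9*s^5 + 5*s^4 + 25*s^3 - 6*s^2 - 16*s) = s^6 - 9*s^5 + 5*s^4 + 26*s^3 - 20*s^2 + 43*s - 70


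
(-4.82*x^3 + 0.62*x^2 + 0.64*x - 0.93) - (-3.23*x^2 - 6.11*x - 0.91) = -4.82*x^3 + 3.85*x^2 + 6.75*x - 0.02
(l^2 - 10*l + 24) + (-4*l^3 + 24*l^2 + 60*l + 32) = -4*l^3 + 25*l^2 + 50*l + 56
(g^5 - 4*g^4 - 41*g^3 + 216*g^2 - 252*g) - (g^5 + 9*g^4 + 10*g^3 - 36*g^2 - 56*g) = -13*g^4 - 51*g^3 + 252*g^2 - 196*g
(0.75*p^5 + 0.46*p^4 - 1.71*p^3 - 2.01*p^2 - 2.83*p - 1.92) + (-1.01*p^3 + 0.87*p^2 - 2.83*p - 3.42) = 0.75*p^5 + 0.46*p^4 - 2.72*p^3 - 1.14*p^2 - 5.66*p - 5.34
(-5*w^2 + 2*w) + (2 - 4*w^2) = -9*w^2 + 2*w + 2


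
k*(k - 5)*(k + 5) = k^3 - 25*k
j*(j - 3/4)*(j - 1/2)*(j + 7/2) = j^4 + 9*j^3/4 - 4*j^2 + 21*j/16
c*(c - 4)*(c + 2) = c^3 - 2*c^2 - 8*c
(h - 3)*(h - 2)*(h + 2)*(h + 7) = h^4 + 4*h^3 - 25*h^2 - 16*h + 84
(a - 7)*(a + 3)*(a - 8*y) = a^3 - 8*a^2*y - 4*a^2 + 32*a*y - 21*a + 168*y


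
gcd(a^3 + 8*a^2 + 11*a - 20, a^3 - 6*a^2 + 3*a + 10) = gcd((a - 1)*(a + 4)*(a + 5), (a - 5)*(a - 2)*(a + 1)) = 1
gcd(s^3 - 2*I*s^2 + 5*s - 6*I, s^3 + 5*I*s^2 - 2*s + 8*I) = s^2 + I*s + 2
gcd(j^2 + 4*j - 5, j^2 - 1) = j - 1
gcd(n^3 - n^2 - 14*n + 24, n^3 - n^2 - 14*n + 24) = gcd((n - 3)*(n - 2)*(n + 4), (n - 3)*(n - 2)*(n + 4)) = n^3 - n^2 - 14*n + 24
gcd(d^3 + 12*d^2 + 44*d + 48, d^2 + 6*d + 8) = d^2 + 6*d + 8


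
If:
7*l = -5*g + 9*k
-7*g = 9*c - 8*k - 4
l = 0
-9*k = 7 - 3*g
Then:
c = 233/162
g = -7/2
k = -35/18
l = 0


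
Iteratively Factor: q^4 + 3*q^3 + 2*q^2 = (q)*(q^3 + 3*q^2 + 2*q) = q*(q + 1)*(q^2 + 2*q) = q*(q + 1)*(q + 2)*(q)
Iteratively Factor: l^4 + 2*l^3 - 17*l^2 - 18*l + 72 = (l - 3)*(l^3 + 5*l^2 - 2*l - 24) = (l - 3)*(l + 4)*(l^2 + l - 6) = (l - 3)*(l + 3)*(l + 4)*(l - 2)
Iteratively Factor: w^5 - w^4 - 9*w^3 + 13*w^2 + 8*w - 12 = (w + 3)*(w^4 - 4*w^3 + 3*w^2 + 4*w - 4) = (w + 1)*(w + 3)*(w^3 - 5*w^2 + 8*w - 4) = (w - 1)*(w + 1)*(w + 3)*(w^2 - 4*w + 4) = (w - 2)*(w - 1)*(w + 1)*(w + 3)*(w - 2)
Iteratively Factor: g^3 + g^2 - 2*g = (g - 1)*(g^2 + 2*g) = g*(g - 1)*(g + 2)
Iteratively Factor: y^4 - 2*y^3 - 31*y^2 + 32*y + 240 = (y - 4)*(y^3 + 2*y^2 - 23*y - 60) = (y - 5)*(y - 4)*(y^2 + 7*y + 12) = (y - 5)*(y - 4)*(y + 4)*(y + 3)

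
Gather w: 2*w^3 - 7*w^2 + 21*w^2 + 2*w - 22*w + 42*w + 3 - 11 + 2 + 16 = 2*w^3 + 14*w^2 + 22*w + 10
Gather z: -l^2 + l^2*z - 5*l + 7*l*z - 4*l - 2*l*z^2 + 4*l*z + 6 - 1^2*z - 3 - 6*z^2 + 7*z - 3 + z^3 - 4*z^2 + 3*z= -l^2 - 9*l + z^3 + z^2*(-2*l - 10) + z*(l^2 + 11*l + 9)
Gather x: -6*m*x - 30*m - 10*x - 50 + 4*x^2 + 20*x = -30*m + 4*x^2 + x*(10 - 6*m) - 50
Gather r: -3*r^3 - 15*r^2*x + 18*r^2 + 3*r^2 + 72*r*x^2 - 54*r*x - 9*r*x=-3*r^3 + r^2*(21 - 15*x) + r*(72*x^2 - 63*x)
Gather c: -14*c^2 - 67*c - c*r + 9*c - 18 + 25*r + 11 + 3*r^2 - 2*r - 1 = -14*c^2 + c*(-r - 58) + 3*r^2 + 23*r - 8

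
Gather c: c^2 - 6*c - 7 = c^2 - 6*c - 7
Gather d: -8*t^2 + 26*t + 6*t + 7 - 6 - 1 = -8*t^2 + 32*t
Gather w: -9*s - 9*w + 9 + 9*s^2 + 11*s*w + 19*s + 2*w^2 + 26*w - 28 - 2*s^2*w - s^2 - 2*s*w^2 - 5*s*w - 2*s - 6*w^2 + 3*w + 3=8*s^2 + 8*s + w^2*(-2*s - 4) + w*(-2*s^2 + 6*s + 20) - 16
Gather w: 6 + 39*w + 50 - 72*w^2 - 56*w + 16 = -72*w^2 - 17*w + 72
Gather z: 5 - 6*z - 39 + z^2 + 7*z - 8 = z^2 + z - 42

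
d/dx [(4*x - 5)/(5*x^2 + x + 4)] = (20*x^2 + 4*x - (4*x - 5)*(10*x + 1) + 16)/(5*x^2 + x + 4)^2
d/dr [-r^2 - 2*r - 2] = -2*r - 2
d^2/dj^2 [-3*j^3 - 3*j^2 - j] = -18*j - 6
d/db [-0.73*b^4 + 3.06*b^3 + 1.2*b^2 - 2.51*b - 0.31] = -2.92*b^3 + 9.18*b^2 + 2.4*b - 2.51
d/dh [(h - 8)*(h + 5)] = 2*h - 3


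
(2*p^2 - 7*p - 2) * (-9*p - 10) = -18*p^3 + 43*p^2 + 88*p + 20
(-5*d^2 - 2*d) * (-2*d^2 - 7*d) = 10*d^4 + 39*d^3 + 14*d^2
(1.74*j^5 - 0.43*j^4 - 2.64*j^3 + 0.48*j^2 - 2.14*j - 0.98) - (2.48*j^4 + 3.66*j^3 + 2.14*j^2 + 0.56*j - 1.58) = 1.74*j^5 - 2.91*j^4 - 6.3*j^3 - 1.66*j^2 - 2.7*j + 0.6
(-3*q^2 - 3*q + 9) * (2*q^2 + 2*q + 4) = -6*q^4 - 12*q^3 + 6*q + 36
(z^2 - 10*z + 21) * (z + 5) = z^3 - 5*z^2 - 29*z + 105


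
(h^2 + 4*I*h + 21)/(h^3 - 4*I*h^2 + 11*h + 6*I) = (h^2 + 4*I*h + 21)/(h^3 - 4*I*h^2 + 11*h + 6*I)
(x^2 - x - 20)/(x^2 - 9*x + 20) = (x + 4)/(x - 4)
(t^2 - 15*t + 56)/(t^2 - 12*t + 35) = (t - 8)/(t - 5)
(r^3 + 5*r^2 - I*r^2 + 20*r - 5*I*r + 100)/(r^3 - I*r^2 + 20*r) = (r + 5)/r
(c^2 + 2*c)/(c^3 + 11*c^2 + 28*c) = (c + 2)/(c^2 + 11*c + 28)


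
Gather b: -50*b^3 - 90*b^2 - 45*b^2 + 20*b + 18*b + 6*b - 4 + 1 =-50*b^3 - 135*b^2 + 44*b - 3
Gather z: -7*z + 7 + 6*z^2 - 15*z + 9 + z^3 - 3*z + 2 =z^3 + 6*z^2 - 25*z + 18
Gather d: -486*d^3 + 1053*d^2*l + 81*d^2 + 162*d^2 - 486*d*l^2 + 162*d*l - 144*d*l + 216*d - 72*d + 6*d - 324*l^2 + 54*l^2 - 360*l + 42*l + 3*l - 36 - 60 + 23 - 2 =-486*d^3 + d^2*(1053*l + 243) + d*(-486*l^2 + 18*l + 150) - 270*l^2 - 315*l - 75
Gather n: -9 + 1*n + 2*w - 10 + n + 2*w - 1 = 2*n + 4*w - 20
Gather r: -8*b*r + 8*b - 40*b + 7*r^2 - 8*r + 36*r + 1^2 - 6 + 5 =-32*b + 7*r^2 + r*(28 - 8*b)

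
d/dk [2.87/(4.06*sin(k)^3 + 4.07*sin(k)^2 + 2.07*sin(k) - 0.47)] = (-23.3618*sin(k) + 17.4783*cos(2*k) - 23.4192)*cos(k)/(4.06*sin(k)^3 + 4.07*sin(k)^2 + 2.07*sin(k) - 0.47)^2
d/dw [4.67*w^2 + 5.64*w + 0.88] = 9.34*w + 5.64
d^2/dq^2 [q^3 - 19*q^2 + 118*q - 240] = 6*q - 38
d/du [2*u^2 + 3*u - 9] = 4*u + 3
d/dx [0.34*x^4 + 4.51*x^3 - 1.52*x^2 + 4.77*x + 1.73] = 1.36*x^3 + 13.53*x^2 - 3.04*x + 4.77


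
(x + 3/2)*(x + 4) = x^2 + 11*x/2 + 6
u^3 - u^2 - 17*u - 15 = (u - 5)*(u + 1)*(u + 3)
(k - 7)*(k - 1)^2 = k^3 - 9*k^2 + 15*k - 7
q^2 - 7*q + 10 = (q - 5)*(q - 2)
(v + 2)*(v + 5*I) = v^2 + 2*v + 5*I*v + 10*I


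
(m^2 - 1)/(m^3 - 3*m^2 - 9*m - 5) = (m - 1)/(m^2 - 4*m - 5)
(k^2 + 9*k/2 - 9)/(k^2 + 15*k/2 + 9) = (2*k - 3)/(2*k + 3)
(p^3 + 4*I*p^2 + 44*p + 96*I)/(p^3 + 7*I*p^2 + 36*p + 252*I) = (p^2 + 10*I*p - 16)/(p^2 + 13*I*p - 42)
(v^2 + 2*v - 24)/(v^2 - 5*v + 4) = (v + 6)/(v - 1)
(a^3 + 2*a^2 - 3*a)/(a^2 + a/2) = 2*(a^2 + 2*a - 3)/(2*a + 1)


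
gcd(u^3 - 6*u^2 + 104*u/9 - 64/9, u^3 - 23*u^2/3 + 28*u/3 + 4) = u - 2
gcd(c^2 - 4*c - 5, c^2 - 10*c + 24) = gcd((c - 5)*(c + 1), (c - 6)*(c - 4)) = 1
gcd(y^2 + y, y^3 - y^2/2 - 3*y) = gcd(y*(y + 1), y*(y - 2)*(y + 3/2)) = y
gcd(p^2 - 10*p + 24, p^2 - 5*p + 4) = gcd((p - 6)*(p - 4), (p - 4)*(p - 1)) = p - 4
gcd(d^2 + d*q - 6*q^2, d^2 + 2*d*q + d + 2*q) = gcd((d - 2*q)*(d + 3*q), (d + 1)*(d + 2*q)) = 1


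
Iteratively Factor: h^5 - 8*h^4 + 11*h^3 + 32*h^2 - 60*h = (h - 2)*(h^4 - 6*h^3 - h^2 + 30*h) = (h - 5)*(h - 2)*(h^3 - h^2 - 6*h) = (h - 5)*(h - 2)*(h + 2)*(h^2 - 3*h) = (h - 5)*(h - 3)*(h - 2)*(h + 2)*(h)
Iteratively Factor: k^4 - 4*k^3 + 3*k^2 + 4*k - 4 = (k + 1)*(k^3 - 5*k^2 + 8*k - 4) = (k - 1)*(k + 1)*(k^2 - 4*k + 4) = (k - 2)*(k - 1)*(k + 1)*(k - 2)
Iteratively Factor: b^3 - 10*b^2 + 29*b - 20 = (b - 4)*(b^2 - 6*b + 5) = (b - 5)*(b - 4)*(b - 1)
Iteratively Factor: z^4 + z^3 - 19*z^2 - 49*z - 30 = (z - 5)*(z^3 + 6*z^2 + 11*z + 6) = (z - 5)*(z + 2)*(z^2 + 4*z + 3) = (z - 5)*(z + 2)*(z + 3)*(z + 1)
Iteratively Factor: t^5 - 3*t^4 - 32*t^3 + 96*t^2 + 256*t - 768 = (t - 3)*(t^4 - 32*t^2 + 256) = (t - 4)*(t - 3)*(t^3 + 4*t^2 - 16*t - 64) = (t - 4)^2*(t - 3)*(t^2 + 8*t + 16) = (t - 4)^2*(t - 3)*(t + 4)*(t + 4)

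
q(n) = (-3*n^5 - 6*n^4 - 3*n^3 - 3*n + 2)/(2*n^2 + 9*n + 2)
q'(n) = (-4*n - 9)*(-3*n^5 - 6*n^4 - 3*n^3 - 3*n + 2)/(2*n^2 + 9*n + 2)^2 + (-15*n^4 - 24*n^3 - 9*n^2 - 3)/(2*n^2 + 9*n + 2) = 2*(-9*n^6 - 66*n^5 - 99*n^4 - 51*n^3 - 6*n^2 - 4*n - 12)/(4*n^4 + 36*n^3 + 89*n^2 + 36*n + 4)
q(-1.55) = -1.40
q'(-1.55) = 2.51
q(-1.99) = -3.90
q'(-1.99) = 10.10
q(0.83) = -0.57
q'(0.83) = -2.12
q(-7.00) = 1001.81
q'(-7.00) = -248.45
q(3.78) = -57.46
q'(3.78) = -48.06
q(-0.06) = 1.49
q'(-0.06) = -10.94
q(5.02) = -141.08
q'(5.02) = -89.05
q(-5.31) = 788.67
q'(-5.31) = 100.41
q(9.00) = -892.76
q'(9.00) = -312.12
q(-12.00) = 3446.71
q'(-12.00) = -749.70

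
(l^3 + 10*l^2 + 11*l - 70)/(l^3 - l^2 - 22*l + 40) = (l + 7)/(l - 4)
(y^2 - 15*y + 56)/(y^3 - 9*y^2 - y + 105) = (y - 8)/(y^2 - 2*y - 15)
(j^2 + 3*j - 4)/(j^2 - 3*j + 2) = (j + 4)/(j - 2)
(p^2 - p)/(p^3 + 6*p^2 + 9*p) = (p - 1)/(p^2 + 6*p + 9)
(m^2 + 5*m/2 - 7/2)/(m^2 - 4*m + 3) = (m + 7/2)/(m - 3)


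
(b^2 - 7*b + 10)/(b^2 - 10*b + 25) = (b - 2)/(b - 5)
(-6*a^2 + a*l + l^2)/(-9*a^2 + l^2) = (2*a - l)/(3*a - l)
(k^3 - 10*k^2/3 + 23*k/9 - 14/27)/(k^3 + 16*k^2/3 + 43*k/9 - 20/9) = (9*k^2 - 27*k + 14)/(3*(3*k^2 + 17*k + 20))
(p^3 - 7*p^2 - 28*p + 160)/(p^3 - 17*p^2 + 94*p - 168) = (p^2 - 3*p - 40)/(p^2 - 13*p + 42)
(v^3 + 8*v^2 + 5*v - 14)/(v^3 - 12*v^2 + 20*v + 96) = (v^2 + 6*v - 7)/(v^2 - 14*v + 48)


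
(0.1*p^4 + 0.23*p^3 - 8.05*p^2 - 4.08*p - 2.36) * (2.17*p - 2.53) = 0.217*p^5 + 0.2461*p^4 - 18.0504*p^3 + 11.5129*p^2 + 5.2012*p + 5.9708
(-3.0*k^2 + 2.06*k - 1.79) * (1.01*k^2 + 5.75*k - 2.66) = -3.03*k^4 - 15.1694*k^3 + 18.0171*k^2 - 15.7721*k + 4.7614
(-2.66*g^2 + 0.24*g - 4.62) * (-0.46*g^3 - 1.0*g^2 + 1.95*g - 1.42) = 1.2236*g^5 + 2.5496*g^4 - 3.3018*g^3 + 8.8652*g^2 - 9.3498*g + 6.5604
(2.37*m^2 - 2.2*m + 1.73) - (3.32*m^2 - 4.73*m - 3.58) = -0.95*m^2 + 2.53*m + 5.31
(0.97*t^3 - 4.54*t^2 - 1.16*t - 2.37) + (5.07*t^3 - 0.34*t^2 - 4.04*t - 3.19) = 6.04*t^3 - 4.88*t^2 - 5.2*t - 5.56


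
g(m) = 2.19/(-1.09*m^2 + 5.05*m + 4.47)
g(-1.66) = -0.32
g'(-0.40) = -2.50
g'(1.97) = -0.02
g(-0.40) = 0.96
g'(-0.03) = -0.60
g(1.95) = 0.22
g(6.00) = -0.49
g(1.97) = 0.21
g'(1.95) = -0.02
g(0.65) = 0.30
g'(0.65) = -0.15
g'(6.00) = 0.88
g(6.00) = -0.49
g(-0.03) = 0.51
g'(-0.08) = -0.69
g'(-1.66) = -0.40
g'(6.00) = 0.88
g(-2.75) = -0.12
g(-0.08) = 0.54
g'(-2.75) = -0.08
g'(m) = 2.19*(2.18*m - 5.05)/(-1.09*m^2 + 5.05*m + 4.47)^2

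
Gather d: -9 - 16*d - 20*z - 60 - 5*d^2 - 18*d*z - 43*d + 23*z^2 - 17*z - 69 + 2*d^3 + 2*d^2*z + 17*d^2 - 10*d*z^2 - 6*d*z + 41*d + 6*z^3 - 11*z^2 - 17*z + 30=2*d^3 + d^2*(2*z + 12) + d*(-10*z^2 - 24*z - 18) + 6*z^3 + 12*z^2 - 54*z - 108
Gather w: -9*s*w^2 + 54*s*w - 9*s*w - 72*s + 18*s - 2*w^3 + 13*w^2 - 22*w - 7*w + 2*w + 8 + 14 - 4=-54*s - 2*w^3 + w^2*(13 - 9*s) + w*(45*s - 27) + 18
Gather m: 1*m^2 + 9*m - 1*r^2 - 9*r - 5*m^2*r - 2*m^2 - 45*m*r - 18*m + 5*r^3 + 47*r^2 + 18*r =m^2*(-5*r - 1) + m*(-45*r - 9) + 5*r^3 + 46*r^2 + 9*r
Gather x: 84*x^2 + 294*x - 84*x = 84*x^2 + 210*x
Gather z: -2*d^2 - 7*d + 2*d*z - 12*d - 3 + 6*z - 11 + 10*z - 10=-2*d^2 - 19*d + z*(2*d + 16) - 24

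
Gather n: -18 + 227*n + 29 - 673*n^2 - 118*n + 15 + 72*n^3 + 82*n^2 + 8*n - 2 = 72*n^3 - 591*n^2 + 117*n + 24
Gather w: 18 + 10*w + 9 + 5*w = 15*w + 27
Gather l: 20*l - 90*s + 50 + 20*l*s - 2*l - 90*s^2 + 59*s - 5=l*(20*s + 18) - 90*s^2 - 31*s + 45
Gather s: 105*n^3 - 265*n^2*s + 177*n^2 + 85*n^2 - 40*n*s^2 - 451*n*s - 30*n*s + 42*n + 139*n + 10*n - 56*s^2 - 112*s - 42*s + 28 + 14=105*n^3 + 262*n^2 + 191*n + s^2*(-40*n - 56) + s*(-265*n^2 - 481*n - 154) + 42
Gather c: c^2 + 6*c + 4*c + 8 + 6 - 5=c^2 + 10*c + 9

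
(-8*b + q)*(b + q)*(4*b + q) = -32*b^3 - 36*b^2*q - 3*b*q^2 + q^3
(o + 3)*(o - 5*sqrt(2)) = o^2 - 5*sqrt(2)*o + 3*o - 15*sqrt(2)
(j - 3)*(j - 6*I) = j^2 - 3*j - 6*I*j + 18*I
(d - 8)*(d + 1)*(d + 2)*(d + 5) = d^4 - 47*d^2 - 126*d - 80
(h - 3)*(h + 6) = h^2 + 3*h - 18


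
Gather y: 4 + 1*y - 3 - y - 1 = 0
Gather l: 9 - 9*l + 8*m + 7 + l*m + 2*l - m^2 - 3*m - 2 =l*(m - 7) - m^2 + 5*m + 14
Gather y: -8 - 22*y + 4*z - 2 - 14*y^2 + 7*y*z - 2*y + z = -14*y^2 + y*(7*z - 24) + 5*z - 10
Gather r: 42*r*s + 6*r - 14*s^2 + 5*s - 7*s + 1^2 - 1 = r*(42*s + 6) - 14*s^2 - 2*s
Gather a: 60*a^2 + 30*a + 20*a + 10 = 60*a^2 + 50*a + 10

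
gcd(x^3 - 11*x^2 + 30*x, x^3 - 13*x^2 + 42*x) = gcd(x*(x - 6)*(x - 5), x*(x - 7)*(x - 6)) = x^2 - 6*x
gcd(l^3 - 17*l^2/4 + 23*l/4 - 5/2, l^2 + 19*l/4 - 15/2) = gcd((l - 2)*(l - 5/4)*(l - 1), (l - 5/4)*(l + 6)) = l - 5/4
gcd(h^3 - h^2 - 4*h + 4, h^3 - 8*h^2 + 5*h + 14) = h - 2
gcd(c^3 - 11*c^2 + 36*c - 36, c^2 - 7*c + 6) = c - 6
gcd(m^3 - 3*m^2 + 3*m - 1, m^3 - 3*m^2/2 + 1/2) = m^2 - 2*m + 1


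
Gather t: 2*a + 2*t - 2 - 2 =2*a + 2*t - 4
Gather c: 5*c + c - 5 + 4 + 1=6*c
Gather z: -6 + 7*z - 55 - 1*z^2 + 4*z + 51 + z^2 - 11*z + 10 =0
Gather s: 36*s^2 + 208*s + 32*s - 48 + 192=36*s^2 + 240*s + 144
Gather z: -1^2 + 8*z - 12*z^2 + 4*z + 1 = -12*z^2 + 12*z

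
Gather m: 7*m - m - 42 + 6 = 6*m - 36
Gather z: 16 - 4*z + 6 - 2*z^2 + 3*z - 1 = -2*z^2 - z + 21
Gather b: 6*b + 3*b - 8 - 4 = 9*b - 12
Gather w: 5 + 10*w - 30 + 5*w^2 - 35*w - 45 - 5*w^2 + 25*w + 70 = 0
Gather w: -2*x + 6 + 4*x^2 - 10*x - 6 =4*x^2 - 12*x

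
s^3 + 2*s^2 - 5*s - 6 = (s - 2)*(s + 1)*(s + 3)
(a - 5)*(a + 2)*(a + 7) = a^3 + 4*a^2 - 31*a - 70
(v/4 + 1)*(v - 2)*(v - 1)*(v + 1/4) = v^4/4 + 5*v^3/16 - 39*v^2/16 + 11*v/8 + 1/2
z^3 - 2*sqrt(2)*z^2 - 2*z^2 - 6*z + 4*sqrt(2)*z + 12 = (z - 2)*(z - 3*sqrt(2))*(z + sqrt(2))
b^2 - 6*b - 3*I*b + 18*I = (b - 6)*(b - 3*I)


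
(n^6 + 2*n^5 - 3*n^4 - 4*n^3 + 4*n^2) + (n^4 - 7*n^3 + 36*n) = n^6 + 2*n^5 - 2*n^4 - 11*n^3 + 4*n^2 + 36*n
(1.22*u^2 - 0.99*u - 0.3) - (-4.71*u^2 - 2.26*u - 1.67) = 5.93*u^2 + 1.27*u + 1.37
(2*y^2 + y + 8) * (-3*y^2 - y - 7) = -6*y^4 - 5*y^3 - 39*y^2 - 15*y - 56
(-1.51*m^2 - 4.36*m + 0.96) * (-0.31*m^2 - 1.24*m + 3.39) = 0.4681*m^4 + 3.224*m^3 - 0.0100999999999996*m^2 - 15.9708*m + 3.2544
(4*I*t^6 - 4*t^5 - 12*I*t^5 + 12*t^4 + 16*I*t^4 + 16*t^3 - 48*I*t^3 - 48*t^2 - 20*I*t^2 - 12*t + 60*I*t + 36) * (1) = 4*I*t^6 - 4*t^5 - 12*I*t^5 + 12*t^4 + 16*I*t^4 + 16*t^3 - 48*I*t^3 - 48*t^2 - 20*I*t^2 - 12*t + 60*I*t + 36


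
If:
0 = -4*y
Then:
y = 0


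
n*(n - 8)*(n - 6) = n^3 - 14*n^2 + 48*n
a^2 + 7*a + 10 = (a + 2)*(a + 5)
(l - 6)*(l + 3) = l^2 - 3*l - 18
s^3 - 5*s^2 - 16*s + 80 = (s - 5)*(s - 4)*(s + 4)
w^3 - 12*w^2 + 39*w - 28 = (w - 7)*(w - 4)*(w - 1)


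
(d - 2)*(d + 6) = d^2 + 4*d - 12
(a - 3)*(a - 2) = a^2 - 5*a + 6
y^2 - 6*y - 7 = (y - 7)*(y + 1)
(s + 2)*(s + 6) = s^2 + 8*s + 12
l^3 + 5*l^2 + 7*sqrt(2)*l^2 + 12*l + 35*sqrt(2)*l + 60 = (l + 5)*(l + sqrt(2))*(l + 6*sqrt(2))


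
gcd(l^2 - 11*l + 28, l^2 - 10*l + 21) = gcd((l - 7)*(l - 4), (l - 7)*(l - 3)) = l - 7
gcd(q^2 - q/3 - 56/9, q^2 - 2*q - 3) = 1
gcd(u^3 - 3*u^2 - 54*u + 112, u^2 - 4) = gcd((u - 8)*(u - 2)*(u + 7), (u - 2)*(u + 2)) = u - 2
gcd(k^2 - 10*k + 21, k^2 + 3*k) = 1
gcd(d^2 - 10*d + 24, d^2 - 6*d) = d - 6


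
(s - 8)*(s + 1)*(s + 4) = s^3 - 3*s^2 - 36*s - 32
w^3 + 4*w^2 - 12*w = w*(w - 2)*(w + 6)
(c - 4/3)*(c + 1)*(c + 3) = c^3 + 8*c^2/3 - 7*c/3 - 4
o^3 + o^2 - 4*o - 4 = (o - 2)*(o + 1)*(o + 2)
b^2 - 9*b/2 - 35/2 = (b - 7)*(b + 5/2)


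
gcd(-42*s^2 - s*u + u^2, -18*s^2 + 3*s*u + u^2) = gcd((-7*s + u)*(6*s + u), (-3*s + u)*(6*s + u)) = 6*s + u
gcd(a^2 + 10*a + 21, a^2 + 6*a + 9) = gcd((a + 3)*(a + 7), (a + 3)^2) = a + 3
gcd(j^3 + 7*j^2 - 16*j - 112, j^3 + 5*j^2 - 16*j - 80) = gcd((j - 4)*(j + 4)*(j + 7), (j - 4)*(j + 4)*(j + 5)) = j^2 - 16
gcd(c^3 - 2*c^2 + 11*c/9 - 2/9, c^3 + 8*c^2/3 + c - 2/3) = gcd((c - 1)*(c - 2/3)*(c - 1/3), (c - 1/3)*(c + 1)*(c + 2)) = c - 1/3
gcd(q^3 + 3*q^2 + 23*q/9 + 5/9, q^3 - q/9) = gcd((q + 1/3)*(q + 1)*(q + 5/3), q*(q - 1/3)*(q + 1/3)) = q + 1/3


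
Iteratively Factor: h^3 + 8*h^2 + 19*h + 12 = (h + 4)*(h^2 + 4*h + 3) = (h + 1)*(h + 4)*(h + 3)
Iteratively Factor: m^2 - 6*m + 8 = (m - 4)*(m - 2)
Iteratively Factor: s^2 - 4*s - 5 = (s + 1)*(s - 5)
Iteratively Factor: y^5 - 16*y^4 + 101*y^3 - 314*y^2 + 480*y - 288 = (y - 4)*(y^4 - 12*y^3 + 53*y^2 - 102*y + 72) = (y - 4)*(y - 3)*(y^3 - 9*y^2 + 26*y - 24) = (y - 4)^2*(y - 3)*(y^2 - 5*y + 6) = (y - 4)^2*(y - 3)*(y - 2)*(y - 3)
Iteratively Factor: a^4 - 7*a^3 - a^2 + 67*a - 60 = (a - 1)*(a^3 - 6*a^2 - 7*a + 60) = (a - 1)*(a + 3)*(a^2 - 9*a + 20) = (a - 5)*(a - 1)*(a + 3)*(a - 4)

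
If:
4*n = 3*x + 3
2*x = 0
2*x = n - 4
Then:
No Solution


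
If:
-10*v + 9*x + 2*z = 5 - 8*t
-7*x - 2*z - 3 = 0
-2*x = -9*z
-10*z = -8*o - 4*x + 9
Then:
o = 651/536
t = 5*v/4 + 295/268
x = -27/67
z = -6/67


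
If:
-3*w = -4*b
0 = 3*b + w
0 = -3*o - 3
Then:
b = 0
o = -1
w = 0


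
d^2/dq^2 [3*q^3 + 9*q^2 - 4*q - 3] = 18*q + 18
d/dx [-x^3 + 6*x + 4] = 6 - 3*x^2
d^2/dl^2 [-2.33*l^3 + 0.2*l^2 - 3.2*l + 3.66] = 0.4 - 13.98*l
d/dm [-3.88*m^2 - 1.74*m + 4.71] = -7.76*m - 1.74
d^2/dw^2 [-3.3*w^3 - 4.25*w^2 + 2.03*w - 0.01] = -19.8*w - 8.5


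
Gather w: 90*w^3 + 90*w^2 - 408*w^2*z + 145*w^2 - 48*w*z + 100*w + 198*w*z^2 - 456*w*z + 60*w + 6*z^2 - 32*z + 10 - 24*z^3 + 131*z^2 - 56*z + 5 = 90*w^3 + w^2*(235 - 408*z) + w*(198*z^2 - 504*z + 160) - 24*z^3 + 137*z^2 - 88*z + 15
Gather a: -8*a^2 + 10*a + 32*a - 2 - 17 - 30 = -8*a^2 + 42*a - 49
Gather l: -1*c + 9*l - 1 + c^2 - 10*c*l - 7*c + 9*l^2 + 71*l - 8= c^2 - 8*c + 9*l^2 + l*(80 - 10*c) - 9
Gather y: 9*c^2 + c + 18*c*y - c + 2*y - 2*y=9*c^2 + 18*c*y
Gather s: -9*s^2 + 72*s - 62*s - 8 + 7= -9*s^2 + 10*s - 1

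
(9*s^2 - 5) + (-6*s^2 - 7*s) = 3*s^2 - 7*s - 5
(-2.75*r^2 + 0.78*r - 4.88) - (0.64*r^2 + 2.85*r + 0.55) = -3.39*r^2 - 2.07*r - 5.43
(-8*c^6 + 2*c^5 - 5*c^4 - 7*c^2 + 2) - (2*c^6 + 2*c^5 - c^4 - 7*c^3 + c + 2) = -10*c^6 - 4*c^4 + 7*c^3 - 7*c^2 - c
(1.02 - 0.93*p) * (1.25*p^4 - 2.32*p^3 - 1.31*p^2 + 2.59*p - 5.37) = -1.1625*p^5 + 3.4326*p^4 - 1.1481*p^3 - 3.7449*p^2 + 7.6359*p - 5.4774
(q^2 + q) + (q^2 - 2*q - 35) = 2*q^2 - q - 35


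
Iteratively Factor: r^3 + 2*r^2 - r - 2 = (r - 1)*(r^2 + 3*r + 2) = (r - 1)*(r + 1)*(r + 2)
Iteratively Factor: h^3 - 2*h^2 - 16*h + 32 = (h - 2)*(h^2 - 16) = (h - 4)*(h - 2)*(h + 4)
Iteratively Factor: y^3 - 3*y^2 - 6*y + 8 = (y - 4)*(y^2 + y - 2) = (y - 4)*(y + 2)*(y - 1)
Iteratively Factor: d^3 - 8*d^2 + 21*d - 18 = (d - 2)*(d^2 - 6*d + 9) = (d - 3)*(d - 2)*(d - 3)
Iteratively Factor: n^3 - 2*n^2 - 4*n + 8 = (n + 2)*(n^2 - 4*n + 4) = (n - 2)*(n + 2)*(n - 2)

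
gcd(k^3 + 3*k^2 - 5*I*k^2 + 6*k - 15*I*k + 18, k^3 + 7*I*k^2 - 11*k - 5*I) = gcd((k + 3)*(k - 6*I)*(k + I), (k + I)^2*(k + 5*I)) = k + I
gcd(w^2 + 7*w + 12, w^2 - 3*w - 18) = w + 3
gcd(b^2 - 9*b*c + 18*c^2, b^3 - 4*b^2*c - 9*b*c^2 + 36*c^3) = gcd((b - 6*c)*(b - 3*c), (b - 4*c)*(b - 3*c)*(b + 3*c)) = b - 3*c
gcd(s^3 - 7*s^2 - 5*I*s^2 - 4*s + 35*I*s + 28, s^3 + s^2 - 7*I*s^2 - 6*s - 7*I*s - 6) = s - I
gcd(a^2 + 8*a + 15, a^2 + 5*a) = a + 5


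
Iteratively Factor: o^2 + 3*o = (o)*(o + 3)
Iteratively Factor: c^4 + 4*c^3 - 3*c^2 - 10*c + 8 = (c - 1)*(c^3 + 5*c^2 + 2*c - 8) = (c - 1)^2*(c^2 + 6*c + 8) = (c - 1)^2*(c + 2)*(c + 4)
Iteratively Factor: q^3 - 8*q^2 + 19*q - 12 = (q - 3)*(q^2 - 5*q + 4) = (q - 3)*(q - 1)*(q - 4)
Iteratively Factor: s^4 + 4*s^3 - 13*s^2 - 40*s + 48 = (s - 1)*(s^3 + 5*s^2 - 8*s - 48) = (s - 1)*(s + 4)*(s^2 + s - 12) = (s - 1)*(s + 4)^2*(s - 3)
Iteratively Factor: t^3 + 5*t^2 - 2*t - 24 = (t - 2)*(t^2 + 7*t + 12) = (t - 2)*(t + 4)*(t + 3)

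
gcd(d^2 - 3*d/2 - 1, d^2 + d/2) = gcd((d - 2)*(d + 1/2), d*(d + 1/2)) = d + 1/2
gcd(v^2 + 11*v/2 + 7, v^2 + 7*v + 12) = 1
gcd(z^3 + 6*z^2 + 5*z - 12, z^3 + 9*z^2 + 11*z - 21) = z^2 + 2*z - 3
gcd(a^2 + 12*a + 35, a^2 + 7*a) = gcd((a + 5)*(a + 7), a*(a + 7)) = a + 7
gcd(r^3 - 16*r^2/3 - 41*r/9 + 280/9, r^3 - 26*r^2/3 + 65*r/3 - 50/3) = r - 5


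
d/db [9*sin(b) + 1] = 9*cos(b)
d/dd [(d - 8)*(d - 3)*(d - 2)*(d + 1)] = 4*d^3 - 36*d^2 + 66*d - 2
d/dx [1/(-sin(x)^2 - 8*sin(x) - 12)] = 2*(sin(x) + 4)*cos(x)/(sin(x)^2 + 8*sin(x) + 12)^2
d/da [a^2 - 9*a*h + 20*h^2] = 2*a - 9*h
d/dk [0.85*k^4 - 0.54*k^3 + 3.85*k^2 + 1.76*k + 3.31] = 3.4*k^3 - 1.62*k^2 + 7.7*k + 1.76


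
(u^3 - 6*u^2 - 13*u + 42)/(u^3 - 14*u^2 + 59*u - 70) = (u + 3)/(u - 5)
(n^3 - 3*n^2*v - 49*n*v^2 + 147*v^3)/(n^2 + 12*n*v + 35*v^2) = (n^2 - 10*n*v + 21*v^2)/(n + 5*v)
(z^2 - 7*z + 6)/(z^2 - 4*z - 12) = (z - 1)/(z + 2)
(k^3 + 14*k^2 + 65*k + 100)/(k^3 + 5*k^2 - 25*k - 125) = (k + 4)/(k - 5)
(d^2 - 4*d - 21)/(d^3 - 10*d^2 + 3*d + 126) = 1/(d - 6)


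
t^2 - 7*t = t*(t - 7)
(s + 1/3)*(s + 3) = s^2 + 10*s/3 + 1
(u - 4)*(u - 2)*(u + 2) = u^3 - 4*u^2 - 4*u + 16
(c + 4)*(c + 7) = c^2 + 11*c + 28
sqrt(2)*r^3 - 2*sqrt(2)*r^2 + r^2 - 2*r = r*(r - 2)*(sqrt(2)*r + 1)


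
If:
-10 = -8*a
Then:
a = 5/4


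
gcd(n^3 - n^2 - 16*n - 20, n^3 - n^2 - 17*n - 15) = n - 5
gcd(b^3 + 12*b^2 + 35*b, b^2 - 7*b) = b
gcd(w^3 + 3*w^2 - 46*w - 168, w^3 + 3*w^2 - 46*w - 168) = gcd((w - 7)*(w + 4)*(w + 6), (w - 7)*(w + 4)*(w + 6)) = w^3 + 3*w^2 - 46*w - 168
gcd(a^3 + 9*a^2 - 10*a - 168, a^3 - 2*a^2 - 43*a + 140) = a^2 + 3*a - 28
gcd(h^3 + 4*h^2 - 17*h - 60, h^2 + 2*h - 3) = h + 3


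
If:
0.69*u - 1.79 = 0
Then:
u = 2.59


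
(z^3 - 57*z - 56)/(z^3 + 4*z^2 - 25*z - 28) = (z - 8)/(z - 4)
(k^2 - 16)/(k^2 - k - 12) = (k + 4)/(k + 3)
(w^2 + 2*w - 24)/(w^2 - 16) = (w + 6)/(w + 4)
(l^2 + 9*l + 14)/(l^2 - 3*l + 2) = (l^2 + 9*l + 14)/(l^2 - 3*l + 2)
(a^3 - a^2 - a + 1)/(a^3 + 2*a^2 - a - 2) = (a - 1)/(a + 2)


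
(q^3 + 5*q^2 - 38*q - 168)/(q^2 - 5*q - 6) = (q^2 + 11*q + 28)/(q + 1)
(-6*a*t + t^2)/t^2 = (-6*a + t)/t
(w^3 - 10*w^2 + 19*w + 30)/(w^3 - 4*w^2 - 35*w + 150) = (w^2 - 5*w - 6)/(w^2 + w - 30)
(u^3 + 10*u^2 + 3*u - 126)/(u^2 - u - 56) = (u^2 + 3*u - 18)/(u - 8)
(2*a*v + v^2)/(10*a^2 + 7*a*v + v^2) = v/(5*a + v)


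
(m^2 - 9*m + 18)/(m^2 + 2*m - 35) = (m^2 - 9*m + 18)/(m^2 + 2*m - 35)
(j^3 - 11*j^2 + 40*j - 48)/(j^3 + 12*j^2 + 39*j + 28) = (j^3 - 11*j^2 + 40*j - 48)/(j^3 + 12*j^2 + 39*j + 28)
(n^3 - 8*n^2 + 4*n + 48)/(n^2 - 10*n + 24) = n + 2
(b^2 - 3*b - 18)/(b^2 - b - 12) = (b - 6)/(b - 4)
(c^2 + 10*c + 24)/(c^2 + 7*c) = (c^2 + 10*c + 24)/(c*(c + 7))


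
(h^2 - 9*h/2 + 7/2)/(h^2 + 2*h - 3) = (h - 7/2)/(h + 3)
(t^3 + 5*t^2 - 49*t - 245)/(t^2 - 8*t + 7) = (t^2 + 12*t + 35)/(t - 1)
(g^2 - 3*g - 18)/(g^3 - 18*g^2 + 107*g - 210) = (g + 3)/(g^2 - 12*g + 35)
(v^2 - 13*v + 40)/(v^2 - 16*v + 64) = (v - 5)/(v - 8)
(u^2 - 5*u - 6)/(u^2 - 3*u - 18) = (u + 1)/(u + 3)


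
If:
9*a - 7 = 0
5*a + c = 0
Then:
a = 7/9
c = -35/9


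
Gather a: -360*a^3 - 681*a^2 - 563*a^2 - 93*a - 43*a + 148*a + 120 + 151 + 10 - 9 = -360*a^3 - 1244*a^2 + 12*a + 272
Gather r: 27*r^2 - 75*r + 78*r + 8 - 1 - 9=27*r^2 + 3*r - 2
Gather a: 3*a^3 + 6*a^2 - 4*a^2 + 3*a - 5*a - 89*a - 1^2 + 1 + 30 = 3*a^3 + 2*a^2 - 91*a + 30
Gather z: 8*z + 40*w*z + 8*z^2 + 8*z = 8*z^2 + z*(40*w + 16)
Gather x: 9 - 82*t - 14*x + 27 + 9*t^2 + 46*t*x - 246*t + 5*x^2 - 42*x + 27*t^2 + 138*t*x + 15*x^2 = 36*t^2 - 328*t + 20*x^2 + x*(184*t - 56) + 36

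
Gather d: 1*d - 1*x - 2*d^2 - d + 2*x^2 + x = -2*d^2 + 2*x^2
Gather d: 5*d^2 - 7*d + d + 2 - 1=5*d^2 - 6*d + 1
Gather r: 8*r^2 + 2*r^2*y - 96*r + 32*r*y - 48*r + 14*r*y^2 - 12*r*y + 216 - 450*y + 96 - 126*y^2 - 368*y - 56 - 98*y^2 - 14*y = r^2*(2*y + 8) + r*(14*y^2 + 20*y - 144) - 224*y^2 - 832*y + 256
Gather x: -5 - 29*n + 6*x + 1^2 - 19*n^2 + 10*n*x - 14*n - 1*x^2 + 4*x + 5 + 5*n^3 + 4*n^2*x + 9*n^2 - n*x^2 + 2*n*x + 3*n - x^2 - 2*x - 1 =5*n^3 - 10*n^2 - 40*n + x^2*(-n - 2) + x*(4*n^2 + 12*n + 8)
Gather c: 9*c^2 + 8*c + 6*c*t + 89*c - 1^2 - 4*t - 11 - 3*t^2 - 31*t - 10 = 9*c^2 + c*(6*t + 97) - 3*t^2 - 35*t - 22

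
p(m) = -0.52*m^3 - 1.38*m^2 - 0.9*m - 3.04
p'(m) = -1.56*m^2 - 2.76*m - 0.9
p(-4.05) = 12.51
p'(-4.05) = -15.31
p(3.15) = -35.82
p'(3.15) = -25.07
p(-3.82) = 9.25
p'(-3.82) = -13.12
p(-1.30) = -3.06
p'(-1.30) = 0.05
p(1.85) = -12.72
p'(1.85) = -11.35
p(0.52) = -3.95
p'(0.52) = -2.76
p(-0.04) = -3.01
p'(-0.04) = -0.79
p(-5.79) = 56.84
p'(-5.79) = -37.22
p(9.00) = -502.00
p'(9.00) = -152.10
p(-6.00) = 65.00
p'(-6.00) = -40.50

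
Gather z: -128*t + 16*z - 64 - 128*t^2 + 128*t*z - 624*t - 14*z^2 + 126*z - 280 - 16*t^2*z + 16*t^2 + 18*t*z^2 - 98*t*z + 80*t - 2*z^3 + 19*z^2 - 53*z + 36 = -112*t^2 - 672*t - 2*z^3 + z^2*(18*t + 5) + z*(-16*t^2 + 30*t + 89) - 308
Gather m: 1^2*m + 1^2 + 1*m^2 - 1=m^2 + m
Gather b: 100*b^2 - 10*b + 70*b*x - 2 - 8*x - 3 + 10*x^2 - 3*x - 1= 100*b^2 + b*(70*x - 10) + 10*x^2 - 11*x - 6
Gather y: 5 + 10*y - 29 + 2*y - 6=12*y - 30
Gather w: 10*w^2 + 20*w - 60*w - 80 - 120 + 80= 10*w^2 - 40*w - 120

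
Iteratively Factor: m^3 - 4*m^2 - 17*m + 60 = (m + 4)*(m^2 - 8*m + 15) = (m - 5)*(m + 4)*(m - 3)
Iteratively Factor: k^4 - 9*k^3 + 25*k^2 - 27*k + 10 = (k - 2)*(k^3 - 7*k^2 + 11*k - 5) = (k - 2)*(k - 1)*(k^2 - 6*k + 5) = (k - 5)*(k - 2)*(k - 1)*(k - 1)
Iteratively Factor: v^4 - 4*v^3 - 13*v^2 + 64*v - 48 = (v - 3)*(v^3 - v^2 - 16*v + 16) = (v - 3)*(v + 4)*(v^2 - 5*v + 4) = (v - 3)*(v - 1)*(v + 4)*(v - 4)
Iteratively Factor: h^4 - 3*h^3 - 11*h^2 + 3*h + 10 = (h - 5)*(h^3 + 2*h^2 - h - 2) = (h - 5)*(h - 1)*(h^2 + 3*h + 2) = (h - 5)*(h - 1)*(h + 2)*(h + 1)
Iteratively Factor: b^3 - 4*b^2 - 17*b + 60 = (b + 4)*(b^2 - 8*b + 15) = (b - 5)*(b + 4)*(b - 3)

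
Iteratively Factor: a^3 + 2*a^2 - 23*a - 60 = (a + 4)*(a^2 - 2*a - 15) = (a - 5)*(a + 4)*(a + 3)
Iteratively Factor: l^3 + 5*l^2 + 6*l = (l)*(l^2 + 5*l + 6) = l*(l + 3)*(l + 2)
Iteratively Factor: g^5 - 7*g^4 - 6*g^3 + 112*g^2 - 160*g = (g + 4)*(g^4 - 11*g^3 + 38*g^2 - 40*g) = (g - 2)*(g + 4)*(g^3 - 9*g^2 + 20*g) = (g - 4)*(g - 2)*(g + 4)*(g^2 - 5*g) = (g - 5)*(g - 4)*(g - 2)*(g + 4)*(g)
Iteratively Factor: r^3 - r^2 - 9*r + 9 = (r + 3)*(r^2 - 4*r + 3) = (r - 3)*(r + 3)*(r - 1)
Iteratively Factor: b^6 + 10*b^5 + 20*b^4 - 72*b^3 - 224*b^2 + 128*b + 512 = (b + 4)*(b^5 + 6*b^4 - 4*b^3 - 56*b^2 + 128) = (b - 2)*(b + 4)*(b^4 + 8*b^3 + 12*b^2 - 32*b - 64) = (b - 2)^2*(b + 4)*(b^3 + 10*b^2 + 32*b + 32) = (b - 2)^2*(b + 4)^2*(b^2 + 6*b + 8) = (b - 2)^2*(b + 4)^3*(b + 2)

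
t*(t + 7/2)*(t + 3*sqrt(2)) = t^3 + 7*t^2/2 + 3*sqrt(2)*t^2 + 21*sqrt(2)*t/2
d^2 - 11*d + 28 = (d - 7)*(d - 4)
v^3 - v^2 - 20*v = v*(v - 5)*(v + 4)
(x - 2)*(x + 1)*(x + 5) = x^3 + 4*x^2 - 7*x - 10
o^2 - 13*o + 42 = (o - 7)*(o - 6)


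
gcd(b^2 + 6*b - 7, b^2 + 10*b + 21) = b + 7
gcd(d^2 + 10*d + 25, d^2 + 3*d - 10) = d + 5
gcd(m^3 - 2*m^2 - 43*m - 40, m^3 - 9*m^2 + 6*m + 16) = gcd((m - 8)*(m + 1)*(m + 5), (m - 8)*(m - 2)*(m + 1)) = m^2 - 7*m - 8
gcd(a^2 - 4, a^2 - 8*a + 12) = a - 2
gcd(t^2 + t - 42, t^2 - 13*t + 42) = t - 6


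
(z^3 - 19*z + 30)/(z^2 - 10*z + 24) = (z^3 - 19*z + 30)/(z^2 - 10*z + 24)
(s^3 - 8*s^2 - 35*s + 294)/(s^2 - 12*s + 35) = (s^2 - s - 42)/(s - 5)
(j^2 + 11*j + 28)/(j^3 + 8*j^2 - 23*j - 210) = (j + 4)/(j^2 + j - 30)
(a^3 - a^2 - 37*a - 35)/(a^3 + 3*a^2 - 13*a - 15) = (a - 7)/(a - 3)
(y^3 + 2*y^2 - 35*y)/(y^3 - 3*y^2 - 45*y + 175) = y/(y - 5)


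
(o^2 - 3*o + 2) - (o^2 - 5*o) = 2*o + 2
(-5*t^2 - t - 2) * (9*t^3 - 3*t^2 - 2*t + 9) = -45*t^5 + 6*t^4 - 5*t^3 - 37*t^2 - 5*t - 18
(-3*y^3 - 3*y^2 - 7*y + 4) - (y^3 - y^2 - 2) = -4*y^3 - 2*y^2 - 7*y + 6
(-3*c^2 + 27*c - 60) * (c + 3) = -3*c^3 + 18*c^2 + 21*c - 180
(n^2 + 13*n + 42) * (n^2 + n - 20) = n^4 + 14*n^3 + 35*n^2 - 218*n - 840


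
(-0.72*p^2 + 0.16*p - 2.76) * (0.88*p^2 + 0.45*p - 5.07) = -0.6336*p^4 - 0.1832*p^3 + 1.2936*p^2 - 2.0532*p + 13.9932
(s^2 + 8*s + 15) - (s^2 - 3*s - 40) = 11*s + 55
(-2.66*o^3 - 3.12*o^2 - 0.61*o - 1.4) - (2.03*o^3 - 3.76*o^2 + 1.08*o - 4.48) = -4.69*o^3 + 0.64*o^2 - 1.69*o + 3.08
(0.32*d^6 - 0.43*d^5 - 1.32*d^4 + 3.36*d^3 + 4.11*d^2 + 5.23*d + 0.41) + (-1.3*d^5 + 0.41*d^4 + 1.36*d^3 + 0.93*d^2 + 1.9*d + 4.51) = 0.32*d^6 - 1.73*d^5 - 0.91*d^4 + 4.72*d^3 + 5.04*d^2 + 7.13*d + 4.92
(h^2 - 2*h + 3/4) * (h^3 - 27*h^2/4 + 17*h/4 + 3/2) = h^5 - 35*h^4/4 + 37*h^3/2 - 193*h^2/16 + 3*h/16 + 9/8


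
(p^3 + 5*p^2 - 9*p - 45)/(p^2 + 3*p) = p + 2 - 15/p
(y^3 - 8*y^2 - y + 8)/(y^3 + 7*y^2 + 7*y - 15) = (y^2 - 7*y - 8)/(y^2 + 8*y + 15)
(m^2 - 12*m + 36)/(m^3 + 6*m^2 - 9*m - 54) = (m^2 - 12*m + 36)/(m^3 + 6*m^2 - 9*m - 54)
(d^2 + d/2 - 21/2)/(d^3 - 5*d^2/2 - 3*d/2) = (2*d + 7)/(d*(2*d + 1))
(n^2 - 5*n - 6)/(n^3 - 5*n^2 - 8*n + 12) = (n + 1)/(n^2 + n - 2)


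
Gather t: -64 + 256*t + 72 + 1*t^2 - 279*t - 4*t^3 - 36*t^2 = -4*t^3 - 35*t^2 - 23*t + 8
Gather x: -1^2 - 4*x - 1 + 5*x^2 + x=5*x^2 - 3*x - 2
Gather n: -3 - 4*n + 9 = 6 - 4*n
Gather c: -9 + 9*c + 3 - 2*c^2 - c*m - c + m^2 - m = -2*c^2 + c*(8 - m) + m^2 - m - 6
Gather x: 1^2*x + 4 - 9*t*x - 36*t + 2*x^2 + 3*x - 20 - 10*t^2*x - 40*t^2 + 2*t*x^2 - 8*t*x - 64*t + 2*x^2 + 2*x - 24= -40*t^2 - 100*t + x^2*(2*t + 4) + x*(-10*t^2 - 17*t + 6) - 40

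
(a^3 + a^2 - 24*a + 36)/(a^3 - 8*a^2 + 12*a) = (a^2 + 3*a - 18)/(a*(a - 6))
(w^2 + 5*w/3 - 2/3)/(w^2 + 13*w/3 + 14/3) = (3*w - 1)/(3*w + 7)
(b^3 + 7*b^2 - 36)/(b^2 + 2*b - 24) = (b^2 + b - 6)/(b - 4)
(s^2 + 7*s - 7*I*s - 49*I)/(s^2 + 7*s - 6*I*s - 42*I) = (s - 7*I)/(s - 6*I)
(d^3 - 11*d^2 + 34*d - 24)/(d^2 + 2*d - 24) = (d^2 - 7*d + 6)/(d + 6)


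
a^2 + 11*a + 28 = (a + 4)*(a + 7)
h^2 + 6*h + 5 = (h + 1)*(h + 5)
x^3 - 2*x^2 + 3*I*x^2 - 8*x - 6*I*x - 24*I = (x - 4)*(x + 2)*(x + 3*I)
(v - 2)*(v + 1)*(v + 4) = v^3 + 3*v^2 - 6*v - 8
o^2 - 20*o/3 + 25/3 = (o - 5)*(o - 5/3)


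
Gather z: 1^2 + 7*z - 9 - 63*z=-56*z - 8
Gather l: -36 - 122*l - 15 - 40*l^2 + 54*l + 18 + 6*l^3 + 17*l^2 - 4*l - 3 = 6*l^3 - 23*l^2 - 72*l - 36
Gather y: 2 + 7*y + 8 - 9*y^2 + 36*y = -9*y^2 + 43*y + 10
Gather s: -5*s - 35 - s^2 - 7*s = -s^2 - 12*s - 35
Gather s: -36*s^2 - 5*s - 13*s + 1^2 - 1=-36*s^2 - 18*s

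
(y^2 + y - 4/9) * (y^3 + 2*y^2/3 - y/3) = y^5 + 5*y^4/3 - y^3/9 - 17*y^2/27 + 4*y/27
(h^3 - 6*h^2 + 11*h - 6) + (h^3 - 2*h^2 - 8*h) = 2*h^3 - 8*h^2 + 3*h - 6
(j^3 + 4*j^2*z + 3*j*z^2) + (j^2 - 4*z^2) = j^3 + 4*j^2*z + j^2 + 3*j*z^2 - 4*z^2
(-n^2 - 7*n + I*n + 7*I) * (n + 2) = -n^3 - 9*n^2 + I*n^2 - 14*n + 9*I*n + 14*I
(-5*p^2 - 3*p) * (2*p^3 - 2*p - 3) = -10*p^5 - 6*p^4 + 10*p^3 + 21*p^2 + 9*p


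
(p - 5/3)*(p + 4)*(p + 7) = p^3 + 28*p^2/3 + 29*p/3 - 140/3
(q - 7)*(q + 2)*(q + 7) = q^3 + 2*q^2 - 49*q - 98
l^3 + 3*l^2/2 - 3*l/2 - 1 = (l - 1)*(l + 1/2)*(l + 2)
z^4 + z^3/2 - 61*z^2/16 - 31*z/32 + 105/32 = (z - 3/2)*(z - 1)*(z + 5/4)*(z + 7/4)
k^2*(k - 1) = k^3 - k^2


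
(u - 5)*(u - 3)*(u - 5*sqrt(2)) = u^3 - 8*u^2 - 5*sqrt(2)*u^2 + 15*u + 40*sqrt(2)*u - 75*sqrt(2)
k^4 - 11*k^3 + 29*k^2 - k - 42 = (k - 7)*(k - 3)*(k - 2)*(k + 1)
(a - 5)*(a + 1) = a^2 - 4*a - 5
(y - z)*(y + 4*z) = y^2 + 3*y*z - 4*z^2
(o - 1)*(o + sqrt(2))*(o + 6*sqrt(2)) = o^3 - o^2 + 7*sqrt(2)*o^2 - 7*sqrt(2)*o + 12*o - 12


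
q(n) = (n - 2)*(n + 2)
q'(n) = 2*n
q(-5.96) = 31.52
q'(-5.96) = -11.92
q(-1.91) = -0.35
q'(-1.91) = -3.82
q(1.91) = -0.35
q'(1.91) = 3.82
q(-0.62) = -3.62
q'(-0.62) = -1.24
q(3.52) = 8.39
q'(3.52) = 7.04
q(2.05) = 0.20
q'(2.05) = 4.10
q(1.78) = -0.83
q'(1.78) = 3.56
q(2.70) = 3.29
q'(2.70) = 5.40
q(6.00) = 32.00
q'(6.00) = 12.00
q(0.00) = -4.00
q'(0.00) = 0.00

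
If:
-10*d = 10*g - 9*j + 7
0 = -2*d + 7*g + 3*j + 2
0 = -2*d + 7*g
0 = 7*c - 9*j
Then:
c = -6/7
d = -91/90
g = -13/45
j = -2/3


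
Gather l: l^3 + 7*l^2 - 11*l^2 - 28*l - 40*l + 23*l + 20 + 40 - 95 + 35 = l^3 - 4*l^2 - 45*l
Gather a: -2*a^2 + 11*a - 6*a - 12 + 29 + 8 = -2*a^2 + 5*a + 25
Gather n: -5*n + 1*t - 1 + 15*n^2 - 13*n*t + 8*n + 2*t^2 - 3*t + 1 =15*n^2 + n*(3 - 13*t) + 2*t^2 - 2*t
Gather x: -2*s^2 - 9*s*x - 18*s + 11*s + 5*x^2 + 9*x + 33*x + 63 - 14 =-2*s^2 - 7*s + 5*x^2 + x*(42 - 9*s) + 49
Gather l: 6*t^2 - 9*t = 6*t^2 - 9*t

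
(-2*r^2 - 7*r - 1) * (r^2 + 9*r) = -2*r^4 - 25*r^3 - 64*r^2 - 9*r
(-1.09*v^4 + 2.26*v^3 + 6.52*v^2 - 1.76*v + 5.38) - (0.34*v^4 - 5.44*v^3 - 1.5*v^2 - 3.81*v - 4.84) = -1.43*v^4 + 7.7*v^3 + 8.02*v^2 + 2.05*v + 10.22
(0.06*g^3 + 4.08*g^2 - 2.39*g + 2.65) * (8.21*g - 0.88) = 0.4926*g^4 + 33.444*g^3 - 23.2123*g^2 + 23.8597*g - 2.332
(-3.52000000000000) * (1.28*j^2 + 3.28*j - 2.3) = -4.5056*j^2 - 11.5456*j + 8.096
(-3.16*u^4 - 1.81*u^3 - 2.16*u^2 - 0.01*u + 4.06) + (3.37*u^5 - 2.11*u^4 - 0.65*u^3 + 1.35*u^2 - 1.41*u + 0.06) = 3.37*u^5 - 5.27*u^4 - 2.46*u^3 - 0.81*u^2 - 1.42*u + 4.12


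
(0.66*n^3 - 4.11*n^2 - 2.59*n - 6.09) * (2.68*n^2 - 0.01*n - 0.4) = 1.7688*n^5 - 11.0214*n^4 - 7.1641*n^3 - 14.6513*n^2 + 1.0969*n + 2.436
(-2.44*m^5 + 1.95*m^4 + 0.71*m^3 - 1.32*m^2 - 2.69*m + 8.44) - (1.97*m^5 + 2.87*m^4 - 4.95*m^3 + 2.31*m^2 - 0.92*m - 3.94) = -4.41*m^5 - 0.92*m^4 + 5.66*m^3 - 3.63*m^2 - 1.77*m + 12.38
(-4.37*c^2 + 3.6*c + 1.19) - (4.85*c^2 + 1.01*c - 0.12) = -9.22*c^2 + 2.59*c + 1.31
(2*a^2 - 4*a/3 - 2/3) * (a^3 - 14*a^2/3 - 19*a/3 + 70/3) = 2*a^5 - 32*a^4/3 - 64*a^3/9 + 524*a^2/9 - 242*a/9 - 140/9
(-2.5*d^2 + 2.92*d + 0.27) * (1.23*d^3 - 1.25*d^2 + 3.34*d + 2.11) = -3.075*d^5 + 6.7166*d^4 - 11.6679*d^3 + 4.1403*d^2 + 7.063*d + 0.5697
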